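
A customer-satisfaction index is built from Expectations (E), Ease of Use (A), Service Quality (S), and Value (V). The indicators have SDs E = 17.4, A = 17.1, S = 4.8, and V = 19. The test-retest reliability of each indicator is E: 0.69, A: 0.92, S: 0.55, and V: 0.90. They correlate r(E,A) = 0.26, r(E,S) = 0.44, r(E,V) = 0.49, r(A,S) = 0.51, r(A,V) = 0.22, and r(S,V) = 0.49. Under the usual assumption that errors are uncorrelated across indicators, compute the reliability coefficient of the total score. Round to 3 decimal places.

0.911

Var(E+A+S+V) = 17.4² + 17.1² + 4.8² + 19² + 2·[17.4·17.1·0.26 + 17.4·4.8·0.44 + 17.4·19·0.49 + 17.1·4.8·0.51 + 17.1·19·0.22 + 4.8·19·0.49] = 979.21 + 868.26 = 1847.47.
Because errors are independent across components, Cov(Tᵢ,Tⱼ) = Cov(Xᵢ,Xⱼ); the off-diagonal part of the true-score variance is the same as above.
True-score variance = [17.4²·0.69 + 17.1²·0.92 + 4.8²·0.55 + 19²·0.90] + 868.26 = 815.494 + 868.26 = 1683.75.
Reliability = 1683.75 / 1847.47 = 0.911.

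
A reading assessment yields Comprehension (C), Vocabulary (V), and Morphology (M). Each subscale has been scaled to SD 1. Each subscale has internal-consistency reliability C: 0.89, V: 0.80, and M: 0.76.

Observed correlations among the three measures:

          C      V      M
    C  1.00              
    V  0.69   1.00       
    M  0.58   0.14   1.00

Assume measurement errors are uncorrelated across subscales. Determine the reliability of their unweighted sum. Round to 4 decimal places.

0.9055

Var(C+V+M) = 3 + 2·[0.69 + 0.58 + 0.14] = 3 + 2.82 = 5.82.
With uncorrelated errors the cross-covariances are all true-score covariance, so they carry over unchanged; only the diagonal terms shrink to ρᵢσᵢ².
True-score variance = [0.89 + 0.80 + 0.76] + 2.82 = 2.45 + 2.82 = 5.27.
Reliability = 5.27 / 5.82 = 0.9055.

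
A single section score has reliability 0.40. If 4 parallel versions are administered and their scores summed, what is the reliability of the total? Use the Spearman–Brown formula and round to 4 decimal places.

0.7273

ρ_k = kρ / (1 + (k−1)ρ) = 4·0.40 / (1 + 3·0.40) = 1.600 / 2.200 = 0.7273.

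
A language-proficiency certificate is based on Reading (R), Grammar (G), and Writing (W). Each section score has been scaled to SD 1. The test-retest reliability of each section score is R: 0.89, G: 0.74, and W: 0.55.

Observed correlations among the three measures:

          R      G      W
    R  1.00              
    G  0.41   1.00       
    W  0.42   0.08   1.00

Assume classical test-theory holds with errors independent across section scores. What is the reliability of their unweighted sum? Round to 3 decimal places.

Var(R+G+W) = 3 + 2·[0.41 + 0.42 + 0.08] = 3 + 1.82 = 4.82.
Because errors are independent across components, Cov(Tᵢ,Tⱼ) = Cov(Xᵢ,Xⱼ); the off-diagonal part of the true-score variance is the same as above.
True-score variance = [0.89 + 0.74 + 0.55] + 1.82 = 2.18 + 1.82 = 4.
Reliability = 4 / 4.82 = 0.830.

0.830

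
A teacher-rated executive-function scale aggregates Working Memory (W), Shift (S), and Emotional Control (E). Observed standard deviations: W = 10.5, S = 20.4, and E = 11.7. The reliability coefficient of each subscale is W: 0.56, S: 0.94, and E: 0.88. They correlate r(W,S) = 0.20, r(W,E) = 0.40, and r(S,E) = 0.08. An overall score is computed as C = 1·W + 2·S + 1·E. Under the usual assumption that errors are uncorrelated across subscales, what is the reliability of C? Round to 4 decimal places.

0.9270

Var(C) = 10.5² + 2²·20.4² + 11.7² + 2·[2·10.5·20.4·0.20 + 10.5·11.7·0.40 + 2·20.4·11.7·0.08] = 1911.78 + 346.018 = 2257.8.
With uncorrelated errors the cross-covariances are all true-score covariance, so they carry over unchanged; only the diagonal terms shrink to ρᵢσᵢ².
True-score variance = [10.5²·0.56 + 2²·20.4²·0.94 + 11.7²·0.88] + 346.018 = 1746.96 + 346.018 = 2092.98.
Reliability = 2092.98 / 2257.8 = 0.9270.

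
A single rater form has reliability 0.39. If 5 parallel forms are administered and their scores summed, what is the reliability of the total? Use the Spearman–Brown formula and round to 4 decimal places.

ρ_k = kρ / (1 + (k−1)ρ) = 5·0.39 / (1 + 4·0.39) = 1.950 / 2.560 = 0.7617.

0.7617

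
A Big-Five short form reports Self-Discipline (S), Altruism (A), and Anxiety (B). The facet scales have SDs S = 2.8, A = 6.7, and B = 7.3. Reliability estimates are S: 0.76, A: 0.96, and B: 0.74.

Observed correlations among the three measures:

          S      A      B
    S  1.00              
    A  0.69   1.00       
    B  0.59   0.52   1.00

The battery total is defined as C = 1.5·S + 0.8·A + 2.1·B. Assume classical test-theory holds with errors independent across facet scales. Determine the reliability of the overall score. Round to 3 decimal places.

0.860

Var(C) = 1.5²·2.8² + 0.8²·6.7² + 2.1²·7.3² + 2·[1.2·2.8·6.7·0.69 + 3.15·2.8·7.3·0.59 + 1.68·6.7·7.3·0.52] = 281.379 + 192.498 = 473.876.
With uncorrelated errors the cross-covariances are all true-score covariance, so they carry over unchanged; only the diagonal terms shrink to ρᵢσᵢ².
True-score variance = [1.5²·2.8²·0.76 + 0.8²·6.7²·0.96 + 2.1²·7.3²·0.74] + 192.498 = 214.893 + 192.498 = 407.391.
Reliability = 407.391 / 473.876 = 0.860.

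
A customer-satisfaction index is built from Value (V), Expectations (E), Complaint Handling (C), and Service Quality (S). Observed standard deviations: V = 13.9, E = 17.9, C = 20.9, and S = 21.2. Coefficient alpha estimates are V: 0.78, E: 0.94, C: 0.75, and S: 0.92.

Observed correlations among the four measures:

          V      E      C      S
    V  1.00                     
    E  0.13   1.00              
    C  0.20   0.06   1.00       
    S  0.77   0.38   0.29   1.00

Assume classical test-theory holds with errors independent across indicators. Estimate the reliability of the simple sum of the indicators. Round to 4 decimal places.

0.9212

Var(V+E+C+S) = 13.9² + 17.9² + 20.9² + 21.2² + 2·[13.9·17.9·0.13 + 13.9·20.9·0.20 + 13.9·21.2·0.77 + 17.9·20.9·0.06 + 17.9·21.2·0.38 + 20.9·21.2·0.29] = 1399.87 + 1224.99 = 2624.86.
With uncorrelated errors the cross-covariances are all true-score covariance, so they carry over unchanged; only the diagonal terms shrink to ρᵢσᵢ².
True-score variance = [13.9²·0.78 + 17.9²·0.94 + 20.9²·0.75 + 21.2²·0.92] + 1224.99 = 1192.98 + 1224.99 = 2417.97.
Reliability = 2417.97 / 2624.86 = 0.9212.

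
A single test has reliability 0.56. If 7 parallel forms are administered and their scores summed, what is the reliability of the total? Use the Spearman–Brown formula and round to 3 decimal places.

0.899

ρ_k = kρ / (1 + (k−1)ρ) = 7·0.56 / (1 + 6·0.56) = 3.920 / 4.360 = 0.899.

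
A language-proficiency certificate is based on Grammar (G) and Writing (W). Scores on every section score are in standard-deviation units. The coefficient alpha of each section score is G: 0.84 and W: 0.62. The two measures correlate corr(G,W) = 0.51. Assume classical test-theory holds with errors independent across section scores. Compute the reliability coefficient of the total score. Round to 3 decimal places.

Var(G+W) = 2 + 2·[0.51] = 2 + 1.02 = 3.02.
Under uncorrelated errors the observed covariances equal the true-score covariances, so only the own-variance terms attenuate.
True-score variance = [0.84 + 0.62] + 1.02 = 1.46 + 1.02 = 2.48.
Reliability = 2.48 / 3.02 = 0.821.

0.821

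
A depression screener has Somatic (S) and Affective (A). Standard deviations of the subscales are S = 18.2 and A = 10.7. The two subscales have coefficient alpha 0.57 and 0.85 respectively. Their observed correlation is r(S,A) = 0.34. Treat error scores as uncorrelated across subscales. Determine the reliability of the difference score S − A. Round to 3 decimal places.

0.491

Var(S−A) = 18.2² + 10.7² − 2·18.2·10.7·0.34 = 445.73 − 132.423 = 313.307.
Under uncorrelated errors the observed covariances equal the true-score covariances, so only the own-variance terms attenuate.
True-score variance = [18.2²·0.57 + 10.7²·0.85] − 132.423 = 286.123 − 132.423 = 153.7.
Reliability = 153.7 / 313.307 = 0.491.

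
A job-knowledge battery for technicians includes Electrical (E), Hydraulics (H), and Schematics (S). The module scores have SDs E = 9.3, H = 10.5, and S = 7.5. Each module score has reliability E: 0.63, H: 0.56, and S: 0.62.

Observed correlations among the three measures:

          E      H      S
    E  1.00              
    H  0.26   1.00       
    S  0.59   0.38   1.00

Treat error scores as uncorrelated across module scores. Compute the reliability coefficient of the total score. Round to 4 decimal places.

0.7715

Var(E+H+S) = 9.3² + 10.5² + 7.5² + 2·[9.3·10.5·0.26 + 9.3·7.5·0.59 + 10.5·7.5·0.38] = 252.99 + 192.933 = 445.923.
Because errors are independent across components, Cov(Tᵢ,Tⱼ) = Cov(Xᵢ,Xⱼ); the off-diagonal part of the true-score variance is the same as above.
True-score variance = [9.3²·0.63 + 10.5²·0.56 + 7.5²·0.62] + 192.933 = 151.104 + 192.933 = 344.037.
Reliability = 344.037 / 445.923 = 0.7715.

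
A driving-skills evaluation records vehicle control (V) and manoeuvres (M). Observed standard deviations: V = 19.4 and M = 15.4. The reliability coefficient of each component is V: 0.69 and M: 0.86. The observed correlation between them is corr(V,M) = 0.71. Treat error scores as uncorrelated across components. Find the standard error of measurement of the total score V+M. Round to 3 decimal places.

Var(total) = 613.52 + 424.239 = 1037.76.
True-score variance = 463.646 + 424.239 = 887.885, so reliability = 0.8556.
Error variance = 1037.76 − 887.885 = 149.874; SEM = √149.874 = 12.242.

12.242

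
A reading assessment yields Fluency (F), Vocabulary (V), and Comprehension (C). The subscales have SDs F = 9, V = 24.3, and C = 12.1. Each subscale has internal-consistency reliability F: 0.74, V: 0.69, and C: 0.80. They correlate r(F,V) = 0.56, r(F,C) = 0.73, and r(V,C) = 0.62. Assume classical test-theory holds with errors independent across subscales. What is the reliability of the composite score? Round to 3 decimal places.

Var(F+V+C) = 9² + 24.3² + 12.1² + 2·[9·24.3·0.56 + 9·12.1·0.73 + 24.3·12.1·0.62] = 817.9 + 768.535 = 1586.44.
Under uncorrelated errors the observed covariances equal the true-score covariances, so only the own-variance terms attenuate.
True-score variance = [9²·0.74 + 24.3²·0.69 + 12.1²·0.80] + 768.535 = 584.506 + 768.535 = 1353.04.
Reliability = 1353.04 / 1586.44 = 0.853.

0.853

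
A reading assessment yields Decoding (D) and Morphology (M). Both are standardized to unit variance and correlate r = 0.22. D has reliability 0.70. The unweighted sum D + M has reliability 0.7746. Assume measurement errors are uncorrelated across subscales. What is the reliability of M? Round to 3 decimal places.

0.750

Var(D+M) = 2 + 2·0.22 = 2.440.
True-score variance = ρ_D + ρ_M + 2·0.22, so 0.7746 = (0.70 + ρ_M + 0.44) / 2.440.
ρ_M = 0.7746·2.440 − 0.70 − 0.44 = 0.750.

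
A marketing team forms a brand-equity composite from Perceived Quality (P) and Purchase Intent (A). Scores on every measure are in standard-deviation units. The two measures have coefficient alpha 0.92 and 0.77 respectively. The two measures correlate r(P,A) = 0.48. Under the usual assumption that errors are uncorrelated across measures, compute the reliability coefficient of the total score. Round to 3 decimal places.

0.895

Var(P+A) = 2 + 2·[0.48] = 2 + 0.96 = 2.96.
Because errors are independent across components, Cov(Tᵢ,Tⱼ) = Cov(Xᵢ,Xⱼ); the off-diagonal part of the true-score variance is the same as above.
True-score variance = [0.92 + 0.77] + 0.96 = 1.69 + 0.96 = 2.65.
Reliability = 2.65 / 2.96 = 0.895.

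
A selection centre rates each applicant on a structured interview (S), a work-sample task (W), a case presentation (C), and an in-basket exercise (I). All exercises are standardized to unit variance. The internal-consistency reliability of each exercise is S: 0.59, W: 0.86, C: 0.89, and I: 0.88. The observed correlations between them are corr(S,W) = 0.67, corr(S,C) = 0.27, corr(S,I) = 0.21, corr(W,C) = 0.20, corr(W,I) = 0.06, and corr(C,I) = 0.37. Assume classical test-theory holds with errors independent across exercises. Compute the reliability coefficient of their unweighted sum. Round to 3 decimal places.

0.897

Var(S+W+C+I) = 4 + 2·[0.67 + 0.27 + 0.21 + 0.20 + 0.06 + 0.37] = 4 + 3.56 = 7.56.
With uncorrelated errors the cross-covariances are all true-score covariance, so they carry over unchanged; only the diagonal terms shrink to ρᵢσᵢ².
True-score variance = [0.59 + 0.86 + 0.89 + 0.88] + 3.56 = 3.22 + 3.56 = 6.78.
Reliability = 6.78 / 7.56 = 0.897.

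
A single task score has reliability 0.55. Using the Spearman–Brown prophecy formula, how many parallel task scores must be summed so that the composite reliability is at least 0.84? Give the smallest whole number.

5

k ≥ ρ*(1−ρ₁)/(ρ₁(1−ρ*)) = 0.84·0.45 / (0.55·0.16) = 4.295.
Smallest integer k = 5.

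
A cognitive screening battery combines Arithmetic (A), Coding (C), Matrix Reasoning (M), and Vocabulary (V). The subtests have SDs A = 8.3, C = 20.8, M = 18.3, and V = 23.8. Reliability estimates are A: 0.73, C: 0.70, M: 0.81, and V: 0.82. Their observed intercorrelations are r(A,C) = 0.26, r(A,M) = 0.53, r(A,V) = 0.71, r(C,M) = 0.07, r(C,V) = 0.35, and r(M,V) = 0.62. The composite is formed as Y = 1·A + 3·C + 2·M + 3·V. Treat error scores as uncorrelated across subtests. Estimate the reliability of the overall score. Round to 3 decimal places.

Var(Y) = 8.3² + 3²·20.8² + 2²·18.3² + 3²·23.8² + 2·[3·8.3·20.8·0.26 + 2·8.3·18.3·0.53 + 3·8.3·23.8·0.71 + 6·20.8·18.3·0.07 + 9·20.8·23.8·0.35 + 6·18.3·23.8·0.62] = 10400.2 + 8111.75 = 18511.9.
With uncorrelated errors the cross-covariances are all true-score covariance, so they carry over unchanged; only the diagonal terms shrink to ρᵢσᵢ².
True-score variance = [8.3²·0.73 + 3²·20.8²·0.70 + 2²·18.3²·0.81 + 3²·23.8²·0.82] + 8111.75 = 8041.29 + 8111.75 = 16153.
Reliability = 16153 / 18511.9 = 0.873.

0.873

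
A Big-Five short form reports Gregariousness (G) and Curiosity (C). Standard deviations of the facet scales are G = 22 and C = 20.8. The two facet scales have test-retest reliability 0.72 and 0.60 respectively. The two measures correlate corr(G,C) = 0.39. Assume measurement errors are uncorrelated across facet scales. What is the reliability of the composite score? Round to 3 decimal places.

0.758

Var(G+C) = 22² + 20.8² + 2·[22·20.8·0.39] = 916.64 + 356.928 = 1273.57.
Because errors are independent across components, Cov(Tᵢ,Tⱼ) = Cov(Xᵢ,Xⱼ); the off-diagonal part of the true-score variance is the same as above.
True-score variance = [22²·0.72 + 20.8²·0.60] + 356.928 = 608.064 + 356.928 = 964.992.
Reliability = 964.992 / 1273.57 = 0.758.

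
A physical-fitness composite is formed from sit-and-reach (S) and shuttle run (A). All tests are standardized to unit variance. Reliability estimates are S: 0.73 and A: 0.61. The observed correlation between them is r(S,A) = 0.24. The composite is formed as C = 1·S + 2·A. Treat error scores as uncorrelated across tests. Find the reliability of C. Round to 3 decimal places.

Var(C) = 1 + 2² + 2·[2·0.24] = 5 + 0.96 = 5.96.
Because errors are independent across components, Cov(Tᵢ,Tⱼ) = Cov(Xᵢ,Xⱼ); the off-diagonal part of the true-score variance is the same as above.
True-score variance = [0.73 + 2²·0.61] + 0.96 = 3.17 + 0.96 = 4.13.
Reliability = 4.13 / 5.96 = 0.693.

0.693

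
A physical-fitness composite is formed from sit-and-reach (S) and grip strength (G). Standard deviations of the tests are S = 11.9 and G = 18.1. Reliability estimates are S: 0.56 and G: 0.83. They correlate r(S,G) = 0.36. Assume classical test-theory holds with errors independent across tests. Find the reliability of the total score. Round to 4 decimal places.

Var(S+G) = 11.9² + 18.1² + 2·[11.9·18.1·0.36] = 469.22 + 155.081 = 624.301.
Because errors are independent across components, Cov(Tᵢ,Tⱼ) = Cov(Xᵢ,Xⱼ); the off-diagonal part of the true-score variance is the same as above.
True-score variance = [11.9²·0.56 + 18.1²·0.83] + 155.081 = 351.218 + 155.081 = 506.299.
Reliability = 506.299 / 624.301 = 0.8110.

0.8110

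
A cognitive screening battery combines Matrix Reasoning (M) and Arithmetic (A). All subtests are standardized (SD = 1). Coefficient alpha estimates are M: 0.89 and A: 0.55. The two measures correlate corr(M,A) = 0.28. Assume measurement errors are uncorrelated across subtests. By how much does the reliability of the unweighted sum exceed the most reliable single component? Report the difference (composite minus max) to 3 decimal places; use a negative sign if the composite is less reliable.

-0.109

Var(sum) = 2 + 0.56 = 2.56; true-score variance = 1.44 + 0.56 = 2; composite reliability = 0.7812.
Max component reliability = 0.8900.
Difference = 0.7812 − 0.8900 = -0.109.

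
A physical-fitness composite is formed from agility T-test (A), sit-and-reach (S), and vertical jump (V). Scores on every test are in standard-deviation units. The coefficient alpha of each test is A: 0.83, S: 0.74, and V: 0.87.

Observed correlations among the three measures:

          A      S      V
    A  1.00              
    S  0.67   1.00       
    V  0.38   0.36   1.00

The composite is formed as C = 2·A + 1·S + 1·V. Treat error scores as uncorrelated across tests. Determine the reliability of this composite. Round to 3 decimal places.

0.902

Var(C) = 2² + 1 + 1 + 2·[2·0.67 + 2·0.38 + 0.36] = 6 + 4.92 = 10.92.
Under uncorrelated errors the observed covariances equal the true-score covariances, so only the own-variance terms attenuate.
True-score variance = [2²·0.83 + 0.74 + 0.87] + 4.92 = 4.93 + 4.92 = 9.85.
Reliability = 9.85 / 10.92 = 0.902.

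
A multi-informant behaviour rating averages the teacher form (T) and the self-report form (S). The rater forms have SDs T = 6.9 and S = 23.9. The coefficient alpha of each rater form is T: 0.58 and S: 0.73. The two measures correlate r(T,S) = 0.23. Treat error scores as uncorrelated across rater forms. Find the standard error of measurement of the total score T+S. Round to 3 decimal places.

13.199

Var(total) = 618.82 + 75.8586 = 694.679.
True-score variance = 444.597 + 75.8586 = 520.456, so reliability = 0.7492.
Error variance = 694.679 − 520.456 = 174.223; SEM = √174.223 = 13.199.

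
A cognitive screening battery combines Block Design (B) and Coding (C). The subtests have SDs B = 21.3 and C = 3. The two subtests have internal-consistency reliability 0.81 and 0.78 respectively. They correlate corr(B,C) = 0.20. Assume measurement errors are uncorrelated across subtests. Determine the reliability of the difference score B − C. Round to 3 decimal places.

0.798

Var(B−C) = 21.3² + 3² − 2·21.3·3·0.20 = 462.69 − 25.56 = 437.13.
With uncorrelated errors the cross-covariances are all true-score covariance, so they carry over unchanged; only the diagonal terms shrink to ρᵢσᵢ².
True-score variance = [21.3²·0.81 + 3²·0.78] − 25.56 = 374.509 − 25.56 = 348.949.
Reliability = 348.949 / 437.13 = 0.798.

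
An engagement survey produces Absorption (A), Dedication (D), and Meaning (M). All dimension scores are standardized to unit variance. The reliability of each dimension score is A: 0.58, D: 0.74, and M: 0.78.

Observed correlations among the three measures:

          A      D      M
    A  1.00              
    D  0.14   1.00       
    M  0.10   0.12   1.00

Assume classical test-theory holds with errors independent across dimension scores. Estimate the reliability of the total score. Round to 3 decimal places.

Var(A+D+M) = 3 + 2·[0.14 + 0.10 + 0.12] = 3 + 0.72 = 3.72.
Because errors are independent across components, Cov(Tᵢ,Tⱼ) = Cov(Xᵢ,Xⱼ); the off-diagonal part of the true-score variance is the same as above.
True-score variance = [0.58 + 0.74 + 0.78] + 0.72 = 2.1 + 0.72 = 2.82.
Reliability = 2.82 / 3.72 = 0.758.

0.758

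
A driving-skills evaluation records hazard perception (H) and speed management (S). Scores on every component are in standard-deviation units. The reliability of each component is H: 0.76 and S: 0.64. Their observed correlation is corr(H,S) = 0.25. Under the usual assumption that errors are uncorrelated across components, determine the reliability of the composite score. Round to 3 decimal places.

0.760

Var(H+S) = 2 + 2·[0.25] = 2 + 0.5 = 2.5.
Under uncorrelated errors the observed covariances equal the true-score covariances, so only the own-variance terms attenuate.
True-score variance = [0.76 + 0.64] + 0.5 = 1.4 + 0.5 = 1.9.
Reliability = 1.9 / 2.5 = 0.760.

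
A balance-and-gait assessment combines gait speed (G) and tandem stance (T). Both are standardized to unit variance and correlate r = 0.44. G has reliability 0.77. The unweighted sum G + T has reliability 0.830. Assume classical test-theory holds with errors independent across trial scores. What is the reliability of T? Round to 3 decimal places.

Var(G+T) = 2 + 2·0.44 = 2.880.
True-score variance = ρ_G + ρ_T + 2·0.44, so 0.830 = (0.77 + ρ_T + 0.88) / 2.880.
ρ_T = 0.830·2.880 − 0.77 − 0.88 = 0.740.

0.740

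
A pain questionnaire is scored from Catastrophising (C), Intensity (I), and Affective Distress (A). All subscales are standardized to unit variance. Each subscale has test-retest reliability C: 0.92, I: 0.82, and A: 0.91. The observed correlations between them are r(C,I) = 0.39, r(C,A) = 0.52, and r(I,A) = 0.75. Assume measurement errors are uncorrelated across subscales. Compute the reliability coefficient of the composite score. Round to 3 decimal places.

0.945

Var(C+I+A) = 3 + 2·[0.39 + 0.52 + 0.75] = 3 + 3.32 = 6.32.
Under uncorrelated errors the observed covariances equal the true-score covariances, so only the own-variance terms attenuate.
True-score variance = [0.92 + 0.82 + 0.91] + 3.32 = 2.65 + 3.32 = 5.97.
Reliability = 5.97 / 6.32 = 0.945.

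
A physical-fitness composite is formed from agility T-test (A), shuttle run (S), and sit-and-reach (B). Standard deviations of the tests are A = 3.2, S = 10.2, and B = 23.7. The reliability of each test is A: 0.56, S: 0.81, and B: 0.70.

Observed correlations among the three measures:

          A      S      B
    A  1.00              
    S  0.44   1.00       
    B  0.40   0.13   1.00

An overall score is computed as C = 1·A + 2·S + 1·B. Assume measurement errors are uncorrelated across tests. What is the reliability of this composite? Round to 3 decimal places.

0.795

Var(C) = 3.2² + 2²·10.2² + 23.7² + 2·[2·3.2·10.2·0.44 + 3.2·23.7·0.40 + 2·10.2·23.7·0.13] = 988.09 + 243.823 = 1231.91.
Under uncorrelated errors the observed covariances equal the true-score covariances, so only the own-variance terms attenuate.
True-score variance = [3.2²·0.56 + 2²·10.2²·0.81 + 23.7²·0.70] + 243.823 = 736.007 + 243.823 = 979.83.
Reliability = 979.83 / 1231.91 = 0.795.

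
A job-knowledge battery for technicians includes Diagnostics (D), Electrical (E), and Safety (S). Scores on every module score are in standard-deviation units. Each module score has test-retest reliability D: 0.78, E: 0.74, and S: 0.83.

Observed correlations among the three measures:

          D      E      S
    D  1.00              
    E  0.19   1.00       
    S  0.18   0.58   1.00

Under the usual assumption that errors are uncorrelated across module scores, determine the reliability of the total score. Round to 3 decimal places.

0.867

Var(D+E+S) = 3 + 2·[0.19 + 0.18 + 0.58] = 3 + 1.9 = 4.9.
Because errors are independent across components, Cov(Tᵢ,Tⱼ) = Cov(Xᵢ,Xⱼ); the off-diagonal part of the true-score variance is the same as above.
True-score variance = [0.78 + 0.74 + 0.83] + 1.9 = 2.35 + 1.9 = 4.25.
Reliability = 4.25 / 4.9 = 0.867.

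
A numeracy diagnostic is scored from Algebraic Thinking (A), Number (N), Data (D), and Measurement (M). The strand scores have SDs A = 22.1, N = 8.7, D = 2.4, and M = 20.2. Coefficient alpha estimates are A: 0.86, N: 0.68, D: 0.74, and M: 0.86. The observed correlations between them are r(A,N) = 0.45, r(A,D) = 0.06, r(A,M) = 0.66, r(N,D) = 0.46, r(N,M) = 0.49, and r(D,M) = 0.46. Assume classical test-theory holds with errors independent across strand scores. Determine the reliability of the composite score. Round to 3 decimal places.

0.924

Var(A+N+D+M) = 22.1² + 8.7² + 2.4² + 20.2² + 2·[22.1·8.7·0.45 + 22.1·2.4·0.06 + 22.1·20.2·0.66 + 8.7·2.4·0.46 + 8.7·20.2·0.49 + 2.4·20.2·0.46] = 977.9 + 1004.72 = 1982.62.
Because errors are independent across components, Cov(Tᵢ,Tⱼ) = Cov(Xᵢ,Xⱼ); the off-diagonal part of the true-score variance is the same as above.
True-score variance = [22.1²·0.86 + 8.7²·0.68 + 2.4²·0.74 + 20.2²·0.86] + 1004.72 = 826.679 + 1004.72 = 1831.4.
Reliability = 1831.4 / 1982.62 = 0.924.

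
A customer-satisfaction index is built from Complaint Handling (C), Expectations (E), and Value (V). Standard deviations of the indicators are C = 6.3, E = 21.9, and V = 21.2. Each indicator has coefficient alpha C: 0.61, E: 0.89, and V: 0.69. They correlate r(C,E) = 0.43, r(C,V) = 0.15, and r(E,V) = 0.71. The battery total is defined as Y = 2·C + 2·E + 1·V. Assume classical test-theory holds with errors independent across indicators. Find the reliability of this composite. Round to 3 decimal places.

Var(Y) = 2²·6.3² + 2²·21.9² + 21.2² + 2·[4·6.3·21.9·0.43 + 2·6.3·21.2·0.15 + 2·21.9·21.2·0.71] = 2526.64 + 1873.31 = 4399.95.
Because errors are independent across components, Cov(Tᵢ,Tⱼ) = Cov(Xᵢ,Xⱼ); the off-diagonal part of the true-score variance is the same as above.
True-score variance = [2²·6.3²·0.61 + 2²·21.9²·0.89 + 21.2²·0.69] + 1873.31 = 2114.37 + 1873.31 = 3987.68.
Reliability = 3987.68 / 4399.95 = 0.906.

0.906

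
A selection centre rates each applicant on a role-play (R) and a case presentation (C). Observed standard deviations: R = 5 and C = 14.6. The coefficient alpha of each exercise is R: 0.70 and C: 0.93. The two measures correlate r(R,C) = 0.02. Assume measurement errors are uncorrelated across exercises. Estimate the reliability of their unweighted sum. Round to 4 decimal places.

Var(R+C) = 5² + 14.6² + 2·[5·14.6·0.02] = 238.16 + 2.92 = 241.08.
Because errors are independent across components, Cov(Tᵢ,Tⱼ) = Cov(Xᵢ,Xⱼ); the off-diagonal part of the true-score variance is the same as above.
True-score variance = [5²·0.70 + 14.6²·0.93] + 2.92 = 215.739 + 2.92 = 218.659.
Reliability = 218.659 / 241.08 = 0.9070.

0.9070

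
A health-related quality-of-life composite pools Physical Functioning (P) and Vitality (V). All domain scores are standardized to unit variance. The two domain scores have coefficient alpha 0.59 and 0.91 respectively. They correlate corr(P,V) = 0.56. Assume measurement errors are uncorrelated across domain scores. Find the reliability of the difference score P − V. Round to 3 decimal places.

Var(P−V) = 1 + 1 − 2·0.56 = 2 − 1.12 = 0.88.
With uncorrelated errors the cross-covariances are all true-score covariance, so they carry over unchanged; only the diagonal terms shrink to ρᵢσᵢ².
True-score variance = [0.59 + 0.91] − 1.12 = 1.5 − 1.12 = 0.38.
Reliability = 0.38 / 0.88 = 0.432.

0.432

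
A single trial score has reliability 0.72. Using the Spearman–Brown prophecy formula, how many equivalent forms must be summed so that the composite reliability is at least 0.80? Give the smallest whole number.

2

k ≥ ρ*(1−ρ₁)/(ρ₁(1−ρ*)) = 0.80·0.28 / (0.72·0.20) = 1.556.
Smallest integer k = 2.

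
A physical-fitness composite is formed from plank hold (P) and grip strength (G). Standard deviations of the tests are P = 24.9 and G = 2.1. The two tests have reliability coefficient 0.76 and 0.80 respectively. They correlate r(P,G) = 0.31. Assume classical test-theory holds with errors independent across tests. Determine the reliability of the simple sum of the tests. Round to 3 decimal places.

Var(P+G) = 24.9² + 2.1² + 2·[24.9·2.1·0.31] = 624.42 + 32.4198 = 656.84.
Under uncorrelated errors the observed covariances equal the true-score covariances, so only the own-variance terms attenuate.
True-score variance = [24.9²·0.76 + 2.1²·0.80] + 32.4198 = 474.736 + 32.4198 = 507.155.
Reliability = 507.155 / 656.84 = 0.772.

0.772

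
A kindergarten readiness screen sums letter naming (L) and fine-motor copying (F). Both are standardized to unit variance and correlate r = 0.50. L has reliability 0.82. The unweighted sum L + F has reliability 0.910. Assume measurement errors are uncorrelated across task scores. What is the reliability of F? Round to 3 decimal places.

Var(L+F) = 2 + 2·0.50 = 3.000.
True-score variance = ρ_L + ρ_F + 2·0.50, so 0.910 = (0.82 + ρ_F + 1.00) / 3.000.
ρ_F = 0.910·3.000 − 0.82 − 1.00 = 0.910.

0.910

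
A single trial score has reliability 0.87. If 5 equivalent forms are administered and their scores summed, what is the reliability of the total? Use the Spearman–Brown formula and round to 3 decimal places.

ρ_k = kρ / (1 + (k−1)ρ) = 5·0.87 / (1 + 4·0.87) = 4.350 / 4.480 = 0.971.

0.971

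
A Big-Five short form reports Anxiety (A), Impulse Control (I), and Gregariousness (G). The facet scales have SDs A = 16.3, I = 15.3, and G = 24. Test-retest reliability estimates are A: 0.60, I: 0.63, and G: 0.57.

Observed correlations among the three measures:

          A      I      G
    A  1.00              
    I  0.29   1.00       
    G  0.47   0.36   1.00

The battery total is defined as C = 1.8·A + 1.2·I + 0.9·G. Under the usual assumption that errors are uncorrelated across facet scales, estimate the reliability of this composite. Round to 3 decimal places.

0.766

Var(C) = 1.8²·16.3² + 1.2²·15.3² + 0.9²·24² + 2·[2.16·16.3·15.3·0.29 + 1.62·16.3·24·0.47 + 1.08·15.3·24·0.36] = 1664.49 + 1193.69 = 2858.18.
Under uncorrelated errors the observed covariances equal the true-score covariances, so only the own-variance terms attenuate.
True-score variance = [1.8²·16.3²·0.60 + 1.2²·15.3²·0.63 + 0.9²·24²·0.57] + 1193.69 = 994.807 + 1193.69 = 2188.5.
Reliability = 2188.5 / 2858.18 = 0.766.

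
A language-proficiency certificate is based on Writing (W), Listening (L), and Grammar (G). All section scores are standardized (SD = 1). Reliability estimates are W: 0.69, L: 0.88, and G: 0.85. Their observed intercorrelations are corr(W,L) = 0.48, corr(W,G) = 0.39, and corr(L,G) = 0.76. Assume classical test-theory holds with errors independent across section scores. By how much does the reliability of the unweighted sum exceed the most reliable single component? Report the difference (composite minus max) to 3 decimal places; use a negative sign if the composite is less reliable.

0.027

Var(sum) = 3 + 3.26 = 6.26; true-score variance = 2.42 + 3.26 = 5.68; composite reliability = 0.9073.
Max component reliability = 0.8800.
Difference = 0.9073 − 0.8800 = 0.027.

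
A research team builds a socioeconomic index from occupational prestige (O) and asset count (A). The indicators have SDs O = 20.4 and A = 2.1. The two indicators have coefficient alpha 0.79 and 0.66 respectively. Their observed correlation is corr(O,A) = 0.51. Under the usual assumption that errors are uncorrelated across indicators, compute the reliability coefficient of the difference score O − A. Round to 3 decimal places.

0.764

Var(O−A) = 20.4² + 2.1² − 2·20.4·2.1·0.51 = 420.57 − 43.6968 = 376.873.
Because errors are independent across components, Cov(Tᵢ,Tⱼ) = Cov(Xᵢ,Xⱼ); the off-diagonal part of the true-score variance is the same as above.
True-score variance = [20.4²·0.79 + 2.1²·0.66] − 43.6968 = 331.677 − 43.6968 = 287.98.
Reliability = 287.98 / 376.873 = 0.764.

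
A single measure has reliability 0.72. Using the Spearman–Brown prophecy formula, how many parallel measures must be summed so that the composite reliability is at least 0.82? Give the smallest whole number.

2

k ≥ ρ*(1−ρ₁)/(ρ₁(1−ρ*)) = 0.82·0.28 / (0.72·0.18) = 1.772.
Smallest integer k = 2.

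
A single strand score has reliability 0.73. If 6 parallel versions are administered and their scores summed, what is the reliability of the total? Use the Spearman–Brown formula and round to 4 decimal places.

ρ_k = kρ / (1 + (k−1)ρ) = 6·0.73 / (1 + 5·0.73) = 4.380 / 4.650 = 0.9419.

0.9419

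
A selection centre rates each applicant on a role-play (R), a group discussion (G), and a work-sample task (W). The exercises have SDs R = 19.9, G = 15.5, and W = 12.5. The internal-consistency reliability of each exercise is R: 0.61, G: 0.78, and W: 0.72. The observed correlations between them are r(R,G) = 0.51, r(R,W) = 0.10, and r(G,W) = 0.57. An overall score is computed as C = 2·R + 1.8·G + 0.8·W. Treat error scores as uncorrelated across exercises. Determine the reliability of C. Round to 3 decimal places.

Var(C) = 2²·19.9² + 1.8²·15.5² + 0.8²·12.5² + 2·[3.6·19.9·15.5·0.51 + 1.6·19.9·12.5·0.10 + 1.44·15.5·12.5·0.57] = 2462.45 + 1530.29 = 3992.74.
Under uncorrelated errors the observed covariances equal the true-score covariances, so only the own-variance terms attenuate.
True-score variance = [2²·19.9²·0.61 + 1.8²·15.5²·0.78 + 0.8²·12.5²·0.72] + 1530.29 = 1645.42 + 1530.29 = 3175.71.
Reliability = 3175.71 / 3992.74 = 0.795.

0.795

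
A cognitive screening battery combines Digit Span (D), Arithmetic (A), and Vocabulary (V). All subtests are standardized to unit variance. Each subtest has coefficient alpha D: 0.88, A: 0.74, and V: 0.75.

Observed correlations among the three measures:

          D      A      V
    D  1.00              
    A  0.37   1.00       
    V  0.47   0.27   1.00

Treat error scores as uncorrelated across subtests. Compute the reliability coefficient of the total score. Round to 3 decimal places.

0.879

Var(D+A+V) = 3 + 2·[0.37 + 0.47 + 0.27] = 3 + 2.22 = 5.22.
With uncorrelated errors the cross-covariances are all true-score covariance, so they carry over unchanged; only the diagonal terms shrink to ρᵢσᵢ².
True-score variance = [0.88 + 0.74 + 0.75] + 2.22 = 2.37 + 2.22 = 4.59.
Reliability = 4.59 / 5.22 = 0.879.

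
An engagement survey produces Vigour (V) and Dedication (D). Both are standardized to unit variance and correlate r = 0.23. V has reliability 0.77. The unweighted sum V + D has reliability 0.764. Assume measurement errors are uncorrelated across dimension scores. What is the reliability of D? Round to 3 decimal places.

0.649

Var(V+D) = 2 + 2·0.23 = 2.460.
True-score variance = ρ_V + ρ_D + 2·0.23, so 0.764 = (0.77 + ρ_D + 0.46) / 2.460.
ρ_D = 0.764·2.460 − 0.77 − 0.46 = 0.649.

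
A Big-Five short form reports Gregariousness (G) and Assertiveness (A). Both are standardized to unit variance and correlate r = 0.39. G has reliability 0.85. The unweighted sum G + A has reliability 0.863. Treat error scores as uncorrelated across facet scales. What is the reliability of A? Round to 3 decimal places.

0.769

Var(G+A) = 2 + 2·0.39 = 2.780.
True-score variance = ρ_G + ρ_A + 2·0.39, so 0.863 = (0.85 + ρ_A + 0.78) / 2.780.
ρ_A = 0.863·2.780 − 0.85 − 0.78 = 0.769.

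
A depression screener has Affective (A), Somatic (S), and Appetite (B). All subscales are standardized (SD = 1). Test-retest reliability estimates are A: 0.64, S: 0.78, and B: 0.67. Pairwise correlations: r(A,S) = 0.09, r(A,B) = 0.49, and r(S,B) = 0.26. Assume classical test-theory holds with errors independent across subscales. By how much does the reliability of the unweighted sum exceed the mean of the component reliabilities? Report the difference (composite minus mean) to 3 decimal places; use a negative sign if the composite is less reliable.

0.109

Var(sum) = 3 + 1.68 = 4.68; true-score variance = 2.09 + 1.68 = 3.77; composite reliability = 0.8056.
Mean component reliability = 0.6967.
Difference = 0.8056 − 0.6967 = 0.109.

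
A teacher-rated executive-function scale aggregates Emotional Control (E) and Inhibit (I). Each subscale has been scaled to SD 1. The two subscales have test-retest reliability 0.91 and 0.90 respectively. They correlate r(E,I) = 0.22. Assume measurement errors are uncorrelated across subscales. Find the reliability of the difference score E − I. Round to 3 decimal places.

Var(E−I) = 1 + 1 − 2·0.22 = 2 − 0.44 = 1.56.
Because errors are independent across components, Cov(Tᵢ,Tⱼ) = Cov(Xᵢ,Xⱼ); the off-diagonal part of the true-score variance is the same as above.
True-score variance = [0.91 + 0.90] − 0.44 = 1.81 − 0.44 = 1.37.
Reliability = 1.37 / 1.56 = 0.878.

0.878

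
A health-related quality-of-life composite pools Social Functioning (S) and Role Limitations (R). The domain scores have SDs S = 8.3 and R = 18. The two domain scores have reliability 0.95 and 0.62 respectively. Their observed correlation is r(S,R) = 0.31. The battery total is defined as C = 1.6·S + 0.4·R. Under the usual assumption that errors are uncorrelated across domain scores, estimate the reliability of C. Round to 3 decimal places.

Var(C) = 1.6²·8.3² + 0.4²·18² + 2·[0.64·8.3·18·0.31] = 228.198 + 59.2819 = 287.48.
Under uncorrelated errors the observed covariances equal the true-score covariances, so only the own-variance terms attenuate.
True-score variance = [1.6²·8.3²·0.95 + 0.4²·18²·0.62] + 59.2819 = 199.681 + 59.2819 = 258.963.
Reliability = 258.963 / 287.48 = 0.901.

0.901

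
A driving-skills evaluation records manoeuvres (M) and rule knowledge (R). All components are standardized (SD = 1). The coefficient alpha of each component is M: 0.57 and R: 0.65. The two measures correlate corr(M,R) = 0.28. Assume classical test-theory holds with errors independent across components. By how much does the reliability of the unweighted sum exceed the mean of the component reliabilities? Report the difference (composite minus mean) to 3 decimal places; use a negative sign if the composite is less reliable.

0.085

Var(sum) = 2 + 0.56 = 2.56; true-score variance = 1.22 + 0.56 = 1.78; composite reliability = 0.6953.
Mean component reliability = 0.6100.
Difference = 0.6953 − 0.6100 = 0.085.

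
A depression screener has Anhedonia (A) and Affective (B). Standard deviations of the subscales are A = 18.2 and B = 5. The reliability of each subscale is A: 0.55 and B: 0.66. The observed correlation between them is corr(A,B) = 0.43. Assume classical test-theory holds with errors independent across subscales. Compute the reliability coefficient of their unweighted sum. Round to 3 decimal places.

Var(A+B) = 18.2² + 5² + 2·[18.2·5·0.43] = 356.24 + 78.26 = 434.5.
Under uncorrelated errors the observed covariances equal the true-score covariances, so only the own-variance terms attenuate.
True-score variance = [18.2²·0.55 + 5²·0.66] + 78.26 = 198.682 + 78.26 = 276.942.
Reliability = 276.942 / 434.5 = 0.637.

0.637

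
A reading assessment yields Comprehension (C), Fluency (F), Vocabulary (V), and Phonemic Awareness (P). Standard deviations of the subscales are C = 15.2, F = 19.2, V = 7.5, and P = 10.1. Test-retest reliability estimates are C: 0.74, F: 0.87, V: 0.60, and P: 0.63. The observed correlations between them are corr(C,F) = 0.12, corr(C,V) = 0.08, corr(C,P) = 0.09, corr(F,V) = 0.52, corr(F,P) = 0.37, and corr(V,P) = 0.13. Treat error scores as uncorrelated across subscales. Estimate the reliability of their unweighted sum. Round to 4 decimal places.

Var(C+F+V+P) = 15.2² + 19.2² + 7.5² + 10.1² + 2·[15.2·19.2·0.12 + 15.2·7.5·0.08 + 15.2·10.1·0.09 + 19.2·7.5·0.52 + 19.2·10.1·0.37 + 7.5·10.1·0.13] = 757.94 + 428.871 = 1186.81.
Because errors are independent across components, Cov(Tᵢ,Tⱼ) = Cov(Xᵢ,Xⱼ); the off-diagonal part of the true-score variance is the same as above.
True-score variance = [15.2²·0.74 + 19.2²·0.87 + 7.5²·0.60 + 10.1²·0.63] + 428.871 = 589.703 + 428.871 = 1018.57.
Reliability = 1018.57 / 1186.81 = 0.8582.

0.8582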